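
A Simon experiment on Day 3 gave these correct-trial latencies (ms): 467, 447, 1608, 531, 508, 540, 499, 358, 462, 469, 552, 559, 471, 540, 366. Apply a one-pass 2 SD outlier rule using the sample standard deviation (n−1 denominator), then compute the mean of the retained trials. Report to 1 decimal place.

n = 15, ΣRT = 8377, M = 558.467
Σ(x−M)² = 1232063.73; s = √(1232063.73/14) = 296.656
Cutoffs: 558.467 ± 2·296.656 → [-34.8, 1151.8]
Outside: 1608 → excluded.
Retained (n=14): Σ = 6769, mean = 6769/14 = 483.500

483.5 ms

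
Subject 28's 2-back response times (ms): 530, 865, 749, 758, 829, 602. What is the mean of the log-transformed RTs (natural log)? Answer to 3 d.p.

6.568

ln(RT): 6.2729, 6.7627, 6.6187, 6.6307, 6.7202, 6.4003
Σ ln(RT) = 39.4055
Mean = 39.4055/6 = 6.56758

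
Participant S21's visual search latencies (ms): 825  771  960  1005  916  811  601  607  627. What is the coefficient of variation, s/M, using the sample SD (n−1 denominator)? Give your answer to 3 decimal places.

n = 9, Σ = 7123, M = 791.4444
Σ(x−M)² = 188788.222; s = √(188788.222/8) = 153.6181
CV = 153.6181 / 791.4444 = 0.19410

0.194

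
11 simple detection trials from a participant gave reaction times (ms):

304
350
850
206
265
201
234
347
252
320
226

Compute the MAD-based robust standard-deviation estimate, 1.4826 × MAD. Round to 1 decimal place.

81.5 ms

Sorted: 201, 206, 226, 234, 252, 265, 304, 320, 347, 350, 850 → median = 265
|x − 265| sorted: 0, 13, 31, 39, 39, 55, 59, 64, 82, 85, 585 → MAD = 55
Robust SD ≈ 1.4826 × 55 = 81.543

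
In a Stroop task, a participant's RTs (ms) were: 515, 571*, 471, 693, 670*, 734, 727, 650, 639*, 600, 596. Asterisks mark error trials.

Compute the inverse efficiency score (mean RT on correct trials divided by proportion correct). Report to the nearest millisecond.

Correct trials (n=8): 515, 471, 693, 734, 727, 650, 600, 596
Mean correct RT = 4986/8 = 623.2500 ms
Proportion correct = 8/11
IES = 623.2500 / (8/11) = 856.969 ms

857 ms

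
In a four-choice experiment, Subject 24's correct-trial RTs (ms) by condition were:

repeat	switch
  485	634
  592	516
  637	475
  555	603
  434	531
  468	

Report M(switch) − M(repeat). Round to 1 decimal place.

M(repeat) = 3171/6 = 528.500
M(switch) = 2759/5 = 551.800
Difference = 551.800 − 528.500 = 23.300 ms

23.3 ms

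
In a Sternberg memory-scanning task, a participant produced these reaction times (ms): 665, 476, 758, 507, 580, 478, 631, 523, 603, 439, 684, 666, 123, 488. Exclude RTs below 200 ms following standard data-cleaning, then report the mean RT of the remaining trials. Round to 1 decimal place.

Excluded: 123
Retained (n=13): Σ = 7498
Mean = 7498/13 = 576.7692

576.8 ms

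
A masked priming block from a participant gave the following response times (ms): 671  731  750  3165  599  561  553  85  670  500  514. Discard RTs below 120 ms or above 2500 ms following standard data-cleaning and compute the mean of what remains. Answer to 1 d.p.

Excluded: 85, 3165
Retained (n=9): Σ = 5549
Mean = 5549/9 = 616.5556

616.6 ms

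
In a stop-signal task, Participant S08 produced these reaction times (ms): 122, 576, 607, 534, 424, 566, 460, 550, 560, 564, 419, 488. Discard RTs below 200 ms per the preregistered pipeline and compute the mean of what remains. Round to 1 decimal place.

522.5 ms

Excluded: 122
Retained (n=11): Σ = 5748
Mean = 5748/11 = 522.5455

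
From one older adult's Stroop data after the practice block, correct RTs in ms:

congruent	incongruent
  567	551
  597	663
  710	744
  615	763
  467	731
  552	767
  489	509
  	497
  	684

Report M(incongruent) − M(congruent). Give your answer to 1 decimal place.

85.6 ms

M(congruent) = 3997/7 = 571.000
M(incongruent) = 5909/9 = 656.556
Difference = 656.556 − 571.000 = 85.556 ms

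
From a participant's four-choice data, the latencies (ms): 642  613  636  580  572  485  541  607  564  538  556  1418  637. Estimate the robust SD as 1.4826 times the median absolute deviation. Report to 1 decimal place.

Sorted: 485, 538, 541, 556, 564, 572, 580, 607, 613, 636, 637, 642, 1418 → median = 580
|x − 580| sorted: 0, 8, 16, 24, 27, 33, 39, 42, 56, 57, 62, 95, 838 → MAD = 39
Robust SD ≈ 1.4826 × 39 = 57.821

57.8 ms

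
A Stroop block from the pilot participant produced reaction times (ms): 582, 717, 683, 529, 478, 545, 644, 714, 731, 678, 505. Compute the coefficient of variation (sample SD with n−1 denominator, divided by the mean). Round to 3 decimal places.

n = 11, Σ = 6806, M = 618.7273
Σ(x−M)² = 87196.182; s = √(87196.182/10) = 93.3789
CV = 93.3789 / 618.7273 = 0.15092

0.151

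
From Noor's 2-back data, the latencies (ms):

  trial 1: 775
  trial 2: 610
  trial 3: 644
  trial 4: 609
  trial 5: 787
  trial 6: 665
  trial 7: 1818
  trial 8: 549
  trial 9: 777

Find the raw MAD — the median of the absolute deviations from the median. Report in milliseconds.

Sorted: 549, 609, 610, 644, 665, 775, 777, 787, 1818 → median = 665
|x − 665|: 110, 55, 21, 56, 122, 0, 1153, 116, 112
Sorted deviations: 0, 21, 55, 56, 110, 112, 116, 122, 1153 → MAD = 110

110 ms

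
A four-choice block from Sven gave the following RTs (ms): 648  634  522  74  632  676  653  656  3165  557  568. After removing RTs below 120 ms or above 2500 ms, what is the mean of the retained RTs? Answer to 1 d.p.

Excluded: 74, 3165
Retained (n=9): Σ = 5546
Mean = 5546/9 = 616.2222

616.2 ms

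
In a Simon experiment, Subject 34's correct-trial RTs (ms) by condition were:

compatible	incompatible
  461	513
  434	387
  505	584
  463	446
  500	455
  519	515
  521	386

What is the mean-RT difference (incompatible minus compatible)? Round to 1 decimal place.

M(compatible) = 3403/7 = 486.143
M(incompatible) = 3286/7 = 469.429
Difference = 469.429 − 486.143 = -16.714 ms

-16.7 ms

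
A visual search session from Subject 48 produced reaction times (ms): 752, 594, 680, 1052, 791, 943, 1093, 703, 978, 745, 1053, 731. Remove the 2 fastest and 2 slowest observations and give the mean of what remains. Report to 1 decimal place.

836.9 ms

Sorted: 594, 680, 703, 731, 745, 752, 791, 943, 978, 1052, 1053, 1093
Drop lowest 2 (594, 680) and highest 2 (1053, 1093)
Remaining (n=8): Σ = 6695, mean = 6695/8 = 836.875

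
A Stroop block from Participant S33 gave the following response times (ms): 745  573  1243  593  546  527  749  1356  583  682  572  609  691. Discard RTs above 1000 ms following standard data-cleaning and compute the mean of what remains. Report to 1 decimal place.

624.5 ms

Excluded: 1243, 1356
Retained (n=11): Σ = 6870
Mean = 6870/11 = 624.5455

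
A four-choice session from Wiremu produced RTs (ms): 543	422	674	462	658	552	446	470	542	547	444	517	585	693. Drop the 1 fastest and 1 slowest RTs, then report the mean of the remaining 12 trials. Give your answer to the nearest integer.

537 ms

Sorted: 422, 444, 446, 462, 470, 517, 542, 543, 547, 552, 585, 658, 674, 693
Drop lowest 1 (422) and highest 1 (693)
Remaining (n=12): Σ = 6440, mean = 6440/12 = 536.667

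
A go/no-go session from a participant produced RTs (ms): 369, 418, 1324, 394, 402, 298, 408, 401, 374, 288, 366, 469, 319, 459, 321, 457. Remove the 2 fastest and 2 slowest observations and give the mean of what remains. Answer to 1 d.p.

Sorted: 288, 298, 319, 321, 366, 369, 374, 394, 401, 402, 408, 418, 457, 459, 469, 1324
Drop lowest 2 (288, 298) and highest 2 (469, 1324)
Remaining (n=12): Σ = 4688, mean = 4688/12 = 390.667

390.7 ms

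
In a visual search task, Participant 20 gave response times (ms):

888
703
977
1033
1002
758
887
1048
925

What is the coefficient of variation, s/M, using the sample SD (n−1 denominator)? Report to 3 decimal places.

0.131

n = 9, Σ = 8221, M = 913.4444
Σ(x−M)² = 114210.222; s = √(114210.222/8) = 119.4834
CV = 119.4834 / 913.4444 = 0.13081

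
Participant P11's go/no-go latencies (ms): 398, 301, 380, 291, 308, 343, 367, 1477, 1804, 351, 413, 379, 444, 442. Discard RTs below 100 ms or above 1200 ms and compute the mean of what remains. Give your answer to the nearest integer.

368 ms

Excluded: 1477, 1804
Retained (n=12): Σ = 4417
Mean = 4417/12 = 368.0833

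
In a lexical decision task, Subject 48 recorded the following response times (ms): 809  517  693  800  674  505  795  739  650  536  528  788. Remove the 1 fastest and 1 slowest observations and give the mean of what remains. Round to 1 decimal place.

672.0 ms

Sorted: 505, 517, 528, 536, 650, 674, 693, 739, 788, 795, 800, 809
Drop lowest 1 (505) and highest 1 (809)
Remaining (n=10): Σ = 6720, mean = 6720/10 = 672.000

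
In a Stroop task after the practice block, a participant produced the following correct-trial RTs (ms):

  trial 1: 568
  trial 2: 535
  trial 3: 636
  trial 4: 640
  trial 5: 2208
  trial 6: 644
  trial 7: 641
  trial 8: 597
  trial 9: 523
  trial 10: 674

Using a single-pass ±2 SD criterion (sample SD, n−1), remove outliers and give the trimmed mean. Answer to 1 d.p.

606.4 ms

n = 10, ΣRT = 7666, M = 766.600
Σ(x−M)² = 2331284.40; s = √(2331284.40/9) = 508.951
Cutoffs: 766.600 ± 2·508.951 → [-251.3, 1784.5]
Outside: 2208 → excluded.
Retained (n=9): Σ = 5458, mean = 5458/9 = 606.444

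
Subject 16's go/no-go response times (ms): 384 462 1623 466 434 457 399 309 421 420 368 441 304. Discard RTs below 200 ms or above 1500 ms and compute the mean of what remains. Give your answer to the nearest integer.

405 ms

Excluded: 1623
Retained (n=12): Σ = 4865
Mean = 4865/12 = 405.4167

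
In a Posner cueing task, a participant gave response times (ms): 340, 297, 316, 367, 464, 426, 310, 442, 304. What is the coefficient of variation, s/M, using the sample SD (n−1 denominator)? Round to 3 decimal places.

n = 9, Σ = 3266, M = 362.8889
Σ(x−M)² = 33810.889; s = √(33810.889/8) = 65.0105
CV = 65.0105 / 362.8889 = 0.17915

0.179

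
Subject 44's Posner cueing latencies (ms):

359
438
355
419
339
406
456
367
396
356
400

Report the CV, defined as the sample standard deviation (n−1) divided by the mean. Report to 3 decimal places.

n = 11, Σ = 4291, M = 390.0909
Σ(x−M)² = 14364.909; s = √(14364.909/10) = 37.9011
CV = 37.9011 / 390.0909 = 0.09716

0.097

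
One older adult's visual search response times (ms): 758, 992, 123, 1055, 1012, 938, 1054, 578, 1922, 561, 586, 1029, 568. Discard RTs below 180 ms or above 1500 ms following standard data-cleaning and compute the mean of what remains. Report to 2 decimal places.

Excluded: 123, 1922
Retained (n=11): Σ = 9131
Mean = 9131/11 = 830.0909

830.09 ms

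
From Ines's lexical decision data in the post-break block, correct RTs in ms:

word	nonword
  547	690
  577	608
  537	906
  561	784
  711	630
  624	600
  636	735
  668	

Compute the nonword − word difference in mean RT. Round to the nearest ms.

100 ms

M(word) = 4861/8 = 607.625
M(nonword) = 4953/7 = 707.571
Difference = 707.571 − 607.625 = 99.946 ms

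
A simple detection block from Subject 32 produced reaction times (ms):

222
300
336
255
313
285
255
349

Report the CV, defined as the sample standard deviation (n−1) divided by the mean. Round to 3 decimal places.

n = 8, Σ = 2315, M = 289.3750
Σ(x−M)² = 13321.875; s = √(13321.875/7) = 43.6248
CV = 43.6248 / 289.3750 = 0.15076

0.151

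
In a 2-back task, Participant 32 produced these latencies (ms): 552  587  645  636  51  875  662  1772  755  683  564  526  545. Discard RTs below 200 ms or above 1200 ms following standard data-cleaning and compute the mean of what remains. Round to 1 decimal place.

639.1 ms

Excluded: 51, 1772
Retained (n=11): Σ = 7030
Mean = 7030/11 = 639.0909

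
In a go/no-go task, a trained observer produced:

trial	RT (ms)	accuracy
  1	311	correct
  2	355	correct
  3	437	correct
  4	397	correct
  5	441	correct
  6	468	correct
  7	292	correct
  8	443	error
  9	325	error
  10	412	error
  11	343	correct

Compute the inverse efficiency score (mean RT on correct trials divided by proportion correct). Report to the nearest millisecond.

Correct trials (n=8): 311, 355, 437, 397, 441, 468, 292, 343
Mean correct RT = 3044/8 = 380.5000 ms
Proportion correct = 8/11
IES = 380.5000 / (8/11) = 523.188 ms

523 ms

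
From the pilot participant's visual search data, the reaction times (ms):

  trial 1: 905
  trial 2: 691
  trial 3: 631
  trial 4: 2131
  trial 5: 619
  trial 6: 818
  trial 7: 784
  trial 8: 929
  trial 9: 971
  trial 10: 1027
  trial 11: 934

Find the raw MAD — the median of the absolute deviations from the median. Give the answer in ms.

121 ms

Sorted: 619, 631, 691, 784, 818, 905, 929, 934, 971, 1027, 2131 → median = 905
|x − 905|: 0, 214, 274, 1226, 286, 87, 121, 24, 66, 122, 29
Sorted deviations: 0, 24, 29, 66, 87, 121, 122, 214, 274, 286, 1226 → MAD = 121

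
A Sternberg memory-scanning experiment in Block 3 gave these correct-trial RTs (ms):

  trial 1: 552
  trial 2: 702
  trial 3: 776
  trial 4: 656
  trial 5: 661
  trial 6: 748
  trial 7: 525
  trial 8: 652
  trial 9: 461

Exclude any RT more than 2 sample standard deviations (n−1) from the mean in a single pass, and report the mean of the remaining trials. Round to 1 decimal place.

n = 9, ΣRT = 5733, M = 637.000
Σ(x−M)² = 87774.00; s = √(87774.00/8) = 104.746
Cutoffs: 637.000 ± 2·104.746 → [427.5, 846.5]
No RTs fall outside the cutoffs; all 9 retained. Mean = 5733/9 = 637.000

637.0 ms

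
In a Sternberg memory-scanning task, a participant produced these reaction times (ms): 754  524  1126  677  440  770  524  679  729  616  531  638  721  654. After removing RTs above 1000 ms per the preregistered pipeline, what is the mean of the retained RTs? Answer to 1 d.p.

Excluded: 1126
Retained (n=13): Σ = 8257
Mean = 8257/13 = 635.1538

635.2 ms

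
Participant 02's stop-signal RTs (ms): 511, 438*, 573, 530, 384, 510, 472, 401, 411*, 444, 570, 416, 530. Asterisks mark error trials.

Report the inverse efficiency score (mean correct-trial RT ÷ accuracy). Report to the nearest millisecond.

Correct trials (n=11): 511, 573, 530, 384, 510, 472, 401, 444, 570, 416, 530
Mean correct RT = 5341/11 = 485.5455 ms
Proportion correct = 11/13
IES = 485.5455 / (11/13) = 573.826 ms

574 ms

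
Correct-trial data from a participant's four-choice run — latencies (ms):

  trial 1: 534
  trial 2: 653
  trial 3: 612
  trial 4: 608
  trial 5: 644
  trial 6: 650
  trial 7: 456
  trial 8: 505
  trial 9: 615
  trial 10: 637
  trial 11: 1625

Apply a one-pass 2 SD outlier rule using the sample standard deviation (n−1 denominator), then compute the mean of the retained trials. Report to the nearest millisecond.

n = 11, ΣRT = 7539, M = 685.364
Σ(x−M)² = 1013632.55; s = √(1013632.55/10) = 318.376
Cutoffs: 685.364 ± 2·318.376 → [48.6, 1322.1]
Outside: 1625 → excluded.
Retained (n=10): Σ = 5914, mean = 5914/10 = 591.400

591 ms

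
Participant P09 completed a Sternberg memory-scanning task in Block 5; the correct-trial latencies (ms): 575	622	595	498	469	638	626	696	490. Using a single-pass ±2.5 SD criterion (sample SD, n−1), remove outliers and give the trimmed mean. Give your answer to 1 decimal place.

n = 9, ΣRT = 5209, M = 578.778
Σ(x−M)² = 48081.56; s = √(48081.56/8) = 77.525
Cutoffs: 578.778 ± 2.5·77.525 → [385.0, 772.6]
No RTs fall outside the cutoffs; all 9 retained. Mean = 5209/9 = 578.778

578.8 ms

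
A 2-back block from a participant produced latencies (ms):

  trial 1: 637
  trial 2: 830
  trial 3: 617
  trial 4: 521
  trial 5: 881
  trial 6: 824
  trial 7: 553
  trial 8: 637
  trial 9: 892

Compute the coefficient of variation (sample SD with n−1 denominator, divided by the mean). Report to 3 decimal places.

n = 9, Σ = 6392, M = 710.2222
Σ(x−M)² = 169437.556; s = √(169437.556/8) = 145.5325
CV = 145.5325 / 710.2222 = 0.20491

0.205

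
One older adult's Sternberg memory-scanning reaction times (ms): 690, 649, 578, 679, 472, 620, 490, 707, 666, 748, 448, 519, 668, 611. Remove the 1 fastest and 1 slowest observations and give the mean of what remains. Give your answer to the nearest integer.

612 ms

Sorted: 448, 472, 490, 519, 578, 611, 620, 649, 666, 668, 679, 690, 707, 748
Drop lowest 1 (448) and highest 1 (748)
Remaining (n=12): Σ = 7349, mean = 7349/12 = 612.417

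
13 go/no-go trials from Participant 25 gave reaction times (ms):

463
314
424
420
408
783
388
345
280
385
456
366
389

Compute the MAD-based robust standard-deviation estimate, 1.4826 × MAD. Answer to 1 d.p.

Sorted: 280, 314, 345, 366, 385, 388, 389, 408, 420, 424, 456, 463, 783 → median = 389
|x − 389| sorted: 0, 1, 4, 19, 23, 31, 35, 44, 67, 74, 75, 109, 394 → MAD = 35
Robust SD ≈ 1.4826 × 35 = 51.891

51.9 ms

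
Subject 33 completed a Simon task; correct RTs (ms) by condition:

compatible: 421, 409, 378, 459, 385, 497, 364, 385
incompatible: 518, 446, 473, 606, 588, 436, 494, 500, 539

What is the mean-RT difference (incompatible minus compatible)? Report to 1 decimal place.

98.9 ms

M(compatible) = 3298/8 = 412.250
M(incompatible) = 4600/9 = 511.111
Difference = 511.111 − 412.250 = 98.861 ms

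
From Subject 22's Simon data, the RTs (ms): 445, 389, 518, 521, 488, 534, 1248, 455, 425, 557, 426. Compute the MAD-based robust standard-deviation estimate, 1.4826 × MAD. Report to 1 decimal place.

Sorted: 389, 425, 426, 445, 455, 488, 518, 521, 534, 557, 1248 → median = 488
|x − 488| sorted: 0, 30, 33, 33, 43, 46, 62, 63, 69, 99, 760 → MAD = 46
Robust SD ≈ 1.4826 × 46 = 68.200

68.2 ms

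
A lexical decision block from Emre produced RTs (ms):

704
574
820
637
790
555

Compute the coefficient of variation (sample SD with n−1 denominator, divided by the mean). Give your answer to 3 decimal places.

0.162

n = 6, Σ = 4080, M = 680.0000
Σ(x−M)² = 60986.000; s = √(60986.000/5) = 110.4409
CV = 110.4409 / 680.0000 = 0.16241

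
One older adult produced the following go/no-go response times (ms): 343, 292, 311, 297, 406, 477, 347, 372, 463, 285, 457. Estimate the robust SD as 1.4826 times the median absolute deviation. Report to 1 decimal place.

81.5 ms

Sorted: 285, 292, 297, 311, 343, 347, 372, 406, 457, 463, 477 → median = 347
|x − 347| sorted: 0, 4, 25, 36, 50, 55, 59, 62, 110, 116, 130 → MAD = 55
Robust SD ≈ 1.4826 × 55 = 81.543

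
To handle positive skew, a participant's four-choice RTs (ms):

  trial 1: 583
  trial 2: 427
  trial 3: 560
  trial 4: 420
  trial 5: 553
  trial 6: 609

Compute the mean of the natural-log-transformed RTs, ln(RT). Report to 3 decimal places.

ln(RT): 6.3682, 6.0568, 6.3279, 6.0403, 6.3154, 6.4118
Σ ln(RT) = 37.5203
Mean = 37.5203/6 = 6.25339

6.253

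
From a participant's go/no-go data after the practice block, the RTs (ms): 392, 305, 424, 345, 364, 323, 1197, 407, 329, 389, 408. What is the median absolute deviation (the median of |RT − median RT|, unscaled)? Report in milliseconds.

Sorted: 305, 323, 329, 345, 364, 389, 392, 407, 408, 424, 1197 → median = 389
|x − 389|: 3, 84, 35, 44, 25, 66, 808, 18, 60, 0, 19
Sorted deviations: 0, 3, 18, 19, 25, 35, 44, 60, 66, 84, 808 → MAD = 35

35 ms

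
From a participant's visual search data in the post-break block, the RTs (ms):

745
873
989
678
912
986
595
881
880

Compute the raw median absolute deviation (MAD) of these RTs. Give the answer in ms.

106 ms

Sorted: 595, 678, 745, 873, 880, 881, 912, 986, 989 → median = 880
|x − 880|: 135, 7, 109, 202, 32, 106, 285, 1, 0
Sorted deviations: 0, 1, 7, 32, 106, 109, 135, 202, 285 → MAD = 106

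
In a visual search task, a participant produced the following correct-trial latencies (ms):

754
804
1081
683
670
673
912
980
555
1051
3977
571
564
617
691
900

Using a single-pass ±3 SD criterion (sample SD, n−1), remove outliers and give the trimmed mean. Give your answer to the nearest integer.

767 ms

n = 16, ΣRT = 15483, M = 967.688
Σ(x−M)² = 10102711.44; s = √(10102711.44/15) = 820.679
Cutoffs: 967.688 ± 3·820.679 → [-1494.3, 3429.7]
Outside: 3977 → excluded.
Retained (n=15): Σ = 11506, mean = 11506/15 = 767.067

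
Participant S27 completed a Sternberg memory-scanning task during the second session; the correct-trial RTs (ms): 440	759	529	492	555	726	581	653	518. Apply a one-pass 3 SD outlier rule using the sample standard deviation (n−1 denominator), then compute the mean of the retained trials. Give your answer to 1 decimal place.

n = 9, ΣRT = 5253, M = 583.667
Σ(x−M)² = 92980.00; s = √(92980.00/8) = 107.808
Cutoffs: 583.667 ± 3·107.808 → [260.2, 907.1]
No RTs fall outside the cutoffs; all 9 retained. Mean = 5253/9 = 583.667

583.7 ms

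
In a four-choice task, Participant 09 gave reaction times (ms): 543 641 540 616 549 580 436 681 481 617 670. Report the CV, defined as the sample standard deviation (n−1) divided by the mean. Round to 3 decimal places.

n = 11, Σ = 6354, M = 577.6364
Σ(x−M)² = 59092.545; s = √(59092.545/10) = 76.8717
CV = 76.8717 / 577.6364 = 0.13308

0.133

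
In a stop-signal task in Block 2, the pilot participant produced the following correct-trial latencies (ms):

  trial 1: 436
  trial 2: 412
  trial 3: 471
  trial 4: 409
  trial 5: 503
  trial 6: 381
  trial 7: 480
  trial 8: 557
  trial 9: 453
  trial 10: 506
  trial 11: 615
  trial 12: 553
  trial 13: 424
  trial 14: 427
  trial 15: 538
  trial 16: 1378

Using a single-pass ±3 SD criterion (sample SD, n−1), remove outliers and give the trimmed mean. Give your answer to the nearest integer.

n = 16, ΣRT = 8543, M = 533.938
Σ(x−M)² = 822064.94; s = √(822064.94/15) = 234.103
Cutoffs: 533.938 ± 3·234.103 → [-168.4, 1236.2]
Outside: 1378 → excluded.
Retained (n=15): Σ = 7165, mean = 7165/15 = 477.667

478 ms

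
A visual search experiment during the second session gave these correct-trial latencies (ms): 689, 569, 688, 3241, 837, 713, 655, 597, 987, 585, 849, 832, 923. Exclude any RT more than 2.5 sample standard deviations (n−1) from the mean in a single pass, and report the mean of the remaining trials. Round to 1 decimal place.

n = 13, ΣRT = 12165, M = 935.769
Σ(x−M)² = 5967994.31; s = √(5967994.31/12) = 705.218
Cutoffs: 935.769 ± 2.5·705.218 → [-827.3, 2698.8]
Outside: 3241 → excluded.
Retained (n=12): Σ = 8924, mean = 8924/12 = 743.667

743.7 ms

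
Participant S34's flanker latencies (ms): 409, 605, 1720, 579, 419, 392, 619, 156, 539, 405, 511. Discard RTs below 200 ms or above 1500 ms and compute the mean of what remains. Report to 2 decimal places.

497.56 ms

Excluded: 156, 1720
Retained (n=9): Σ = 4478
Mean = 4478/9 = 497.5556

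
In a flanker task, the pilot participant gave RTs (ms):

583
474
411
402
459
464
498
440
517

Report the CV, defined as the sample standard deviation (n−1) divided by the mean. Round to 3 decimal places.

0.118

n = 9, Σ = 4248, M = 472.0000
Σ(x−M)² = 24904.000; s = √(24904.000/8) = 55.7943
CV = 55.7943 / 472.0000 = 0.11821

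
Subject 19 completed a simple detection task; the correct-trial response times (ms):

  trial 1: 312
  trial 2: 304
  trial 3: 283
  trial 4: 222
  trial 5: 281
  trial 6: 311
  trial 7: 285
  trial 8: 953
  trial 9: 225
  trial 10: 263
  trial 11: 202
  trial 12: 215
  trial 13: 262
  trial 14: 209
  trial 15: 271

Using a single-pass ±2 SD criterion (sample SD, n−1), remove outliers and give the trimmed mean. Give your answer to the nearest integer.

260 ms

n = 15, ΣRT = 4598, M = 306.533
Σ(x−M)² = 467397.73; s = √(467397.73/14) = 182.717
Cutoffs: 306.533 ± 2·182.717 → [-58.9, 672.0]
Outside: 953 → excluded.
Retained (n=14): Σ = 3645, mean = 3645/14 = 260.357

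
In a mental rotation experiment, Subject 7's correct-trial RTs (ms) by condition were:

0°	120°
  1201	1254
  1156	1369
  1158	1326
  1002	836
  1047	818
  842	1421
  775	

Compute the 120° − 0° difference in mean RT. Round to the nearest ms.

M(0°) = 7181/7 = 1025.857
M(120°) = 7024/6 = 1170.667
Difference = 1170.667 − 1025.857 = 144.810 ms

145 ms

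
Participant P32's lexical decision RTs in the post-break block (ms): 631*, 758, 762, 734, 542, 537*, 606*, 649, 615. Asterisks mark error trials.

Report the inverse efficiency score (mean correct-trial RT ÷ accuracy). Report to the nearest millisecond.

Correct trials (n=6): 758, 762, 734, 542, 649, 615
Mean correct RT = 4060/6 = 676.6667 ms
Proportion correct = 6/9
IES = 676.6667 / (6/9) = 1015.000 ms

1015 ms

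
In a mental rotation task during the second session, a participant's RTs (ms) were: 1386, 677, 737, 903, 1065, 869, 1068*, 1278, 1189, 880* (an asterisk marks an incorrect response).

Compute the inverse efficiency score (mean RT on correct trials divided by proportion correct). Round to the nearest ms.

1266 ms

Correct trials (n=8): 1386, 677, 737, 903, 1065, 869, 1278, 1189
Mean correct RT = 8104/8 = 1013.0000 ms
Proportion correct = 8/10
IES = 1013.0000 / (8/10) = 1266.250 ms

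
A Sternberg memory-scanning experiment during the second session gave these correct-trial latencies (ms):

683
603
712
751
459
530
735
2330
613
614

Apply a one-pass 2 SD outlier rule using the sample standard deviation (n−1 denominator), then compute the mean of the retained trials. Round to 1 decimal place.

633.3 ms

n = 10, ΣRT = 8030, M = 803.000
Σ(x−M)² = 2666424.00; s = √(2666424.00/9) = 544.306
Cutoffs: 803.000 ± 2·544.306 → [-285.6, 1891.6]
Outside: 2330 → excluded.
Retained (n=9): Σ = 5700, mean = 5700/9 = 633.333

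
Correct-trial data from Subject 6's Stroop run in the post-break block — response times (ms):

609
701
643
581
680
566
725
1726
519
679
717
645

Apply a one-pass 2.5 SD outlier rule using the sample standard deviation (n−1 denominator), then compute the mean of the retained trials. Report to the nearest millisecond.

642 ms

n = 12, ΣRT = 8791, M = 732.583
Σ(x−M)² = 1121124.92; s = √(1121124.92/11) = 319.250
Cutoffs: 732.583 ± 2.5·319.250 → [-65.5, 1530.7]
Outside: 1726 → excluded.
Retained (n=11): Σ = 7065, mean = 7065/11 = 642.273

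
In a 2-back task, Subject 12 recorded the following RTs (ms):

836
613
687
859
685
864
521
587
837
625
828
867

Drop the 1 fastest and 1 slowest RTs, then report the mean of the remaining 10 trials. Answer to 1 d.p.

742.1 ms

Sorted: 521, 587, 613, 625, 685, 687, 828, 836, 837, 859, 864, 867
Drop lowest 1 (521) and highest 1 (867)
Remaining (n=10): Σ = 7421, mean = 7421/10 = 742.100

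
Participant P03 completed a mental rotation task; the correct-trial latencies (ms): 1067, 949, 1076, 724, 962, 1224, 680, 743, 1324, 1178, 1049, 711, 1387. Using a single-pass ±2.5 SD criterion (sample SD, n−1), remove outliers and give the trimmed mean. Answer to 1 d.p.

n = 13, ΣRT = 13074, M = 1005.692
Σ(x−M)² = 681040.77; s = √(681040.77/12) = 238.230
Cutoffs: 1005.692 ± 2.5·238.230 → [410.1, 1601.3]
No RTs fall outside the cutoffs; all 13 retained. Mean = 13074/13 = 1005.692

1005.7 ms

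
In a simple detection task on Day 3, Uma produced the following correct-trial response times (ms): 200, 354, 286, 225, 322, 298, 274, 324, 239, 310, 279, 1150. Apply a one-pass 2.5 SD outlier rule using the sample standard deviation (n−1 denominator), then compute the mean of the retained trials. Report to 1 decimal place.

282.8 ms

n = 12, ΣRT = 4261, M = 355.083
Σ(x−M)² = 710828.92; s = √(710828.92/11) = 254.206
Cutoffs: 355.083 ± 2.5·254.206 → [-280.4, 990.6]
Outside: 1150 → excluded.
Retained (n=11): Σ = 3111, mean = 3111/11 = 282.818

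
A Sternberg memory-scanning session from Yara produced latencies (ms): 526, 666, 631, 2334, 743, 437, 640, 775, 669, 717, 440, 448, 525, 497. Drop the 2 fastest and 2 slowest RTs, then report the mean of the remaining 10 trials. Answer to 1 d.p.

Sorted: 437, 440, 448, 497, 525, 526, 631, 640, 666, 669, 717, 743, 775, 2334
Drop lowest 2 (437, 440) and highest 2 (775, 2334)
Remaining (n=10): Σ = 6062, mean = 6062/10 = 606.200

606.2 ms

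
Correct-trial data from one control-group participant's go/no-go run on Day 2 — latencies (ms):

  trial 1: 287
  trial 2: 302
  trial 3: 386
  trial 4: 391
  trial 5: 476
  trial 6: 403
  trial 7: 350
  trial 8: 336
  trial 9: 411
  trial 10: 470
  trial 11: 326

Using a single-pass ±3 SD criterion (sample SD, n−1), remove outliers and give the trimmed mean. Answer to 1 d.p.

376.2 ms

n = 11, ΣRT = 4138, M = 376.182
Σ(x−M)² = 39287.64; s = √(39287.64/10) = 62.680
Cutoffs: 376.182 ± 3·62.680 → [188.1, 564.2]
No RTs fall outside the cutoffs; all 11 retained. Mean = 4138/11 = 376.182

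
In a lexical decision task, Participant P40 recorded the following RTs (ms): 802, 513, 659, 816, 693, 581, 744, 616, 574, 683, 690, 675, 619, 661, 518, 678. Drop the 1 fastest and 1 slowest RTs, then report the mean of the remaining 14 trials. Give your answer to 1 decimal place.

Sorted: 513, 518, 574, 581, 616, 619, 659, 661, 675, 678, 683, 690, 693, 744, 802, 816
Drop lowest 1 (513) and highest 1 (816)
Remaining (n=14): Σ = 9193, mean = 9193/14 = 656.643

656.6 ms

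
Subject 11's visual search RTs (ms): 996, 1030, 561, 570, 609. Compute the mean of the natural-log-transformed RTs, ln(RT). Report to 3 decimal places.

ln(RT): 6.9037, 6.9373, 6.3297, 6.3456, 6.4118
Σ ln(RT) = 32.9282
Mean = 32.9282/5 = 6.58565

6.586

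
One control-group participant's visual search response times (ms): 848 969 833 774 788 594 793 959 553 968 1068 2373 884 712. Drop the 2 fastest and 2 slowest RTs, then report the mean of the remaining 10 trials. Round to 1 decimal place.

852.8 ms

Sorted: 553, 594, 712, 774, 788, 793, 833, 848, 884, 959, 968, 969, 1068, 2373
Drop lowest 2 (553, 594) and highest 2 (1068, 2373)
Remaining (n=10): Σ = 8528, mean = 8528/10 = 852.800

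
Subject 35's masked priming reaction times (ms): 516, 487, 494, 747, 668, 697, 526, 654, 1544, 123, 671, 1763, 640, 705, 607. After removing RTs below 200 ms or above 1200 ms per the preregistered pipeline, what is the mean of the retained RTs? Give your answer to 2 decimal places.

617.67 ms

Excluded: 123, 1544, 1763
Retained (n=12): Σ = 7412
Mean = 7412/12 = 617.6667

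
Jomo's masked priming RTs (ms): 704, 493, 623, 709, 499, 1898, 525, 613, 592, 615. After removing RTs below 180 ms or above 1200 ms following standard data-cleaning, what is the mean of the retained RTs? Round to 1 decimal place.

597.0 ms

Excluded: 1898
Retained (n=9): Σ = 5373
Mean = 5373/9 = 597.0000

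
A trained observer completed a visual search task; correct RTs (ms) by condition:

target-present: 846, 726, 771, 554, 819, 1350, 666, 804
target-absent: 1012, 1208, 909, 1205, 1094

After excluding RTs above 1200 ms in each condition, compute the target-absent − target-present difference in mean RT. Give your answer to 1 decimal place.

target-present: exclude 1350
target-absent: exclude 1208, 1205
M(target-present) = 5186/7 = 740.857
M(target-absent) = 3015/3 = 1005.000
Difference = 1005.000 − 740.857 = 264.143 ms

264.1 ms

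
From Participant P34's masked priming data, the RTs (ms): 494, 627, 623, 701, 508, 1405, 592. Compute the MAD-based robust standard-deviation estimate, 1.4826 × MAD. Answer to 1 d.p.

115.6 ms

Sorted: 494, 508, 592, 623, 627, 701, 1405 → median = 623
|x − 623| sorted: 0, 4, 31, 78, 115, 129, 782 → MAD = 78
Robust SD ≈ 1.4826 × 78 = 115.643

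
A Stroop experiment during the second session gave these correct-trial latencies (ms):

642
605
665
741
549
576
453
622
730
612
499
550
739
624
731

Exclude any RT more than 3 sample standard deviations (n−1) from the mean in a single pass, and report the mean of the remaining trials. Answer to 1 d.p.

n = 15, ΣRT = 9338, M = 622.533
Σ(x−M)² = 110351.73; s = √(110351.73/14) = 88.782
Cutoffs: 622.533 ± 3·88.782 → [356.2, 888.9]
No RTs fall outside the cutoffs; all 15 retained. Mean = 9338/15 = 622.533

622.5 ms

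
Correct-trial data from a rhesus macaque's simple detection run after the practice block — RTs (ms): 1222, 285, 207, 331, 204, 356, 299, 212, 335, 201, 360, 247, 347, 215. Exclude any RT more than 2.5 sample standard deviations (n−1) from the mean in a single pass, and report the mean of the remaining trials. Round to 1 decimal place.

276.8 ms

n = 14, ΣRT = 4821, M = 344.357
Σ(x−M)² = 879339.21; s = √(879339.21/13) = 260.080
Cutoffs: 344.357 ± 2.5·260.080 → [-305.8, 994.6]
Outside: 1222 → excluded.
Retained (n=13): Σ = 3599, mean = 3599/13 = 276.846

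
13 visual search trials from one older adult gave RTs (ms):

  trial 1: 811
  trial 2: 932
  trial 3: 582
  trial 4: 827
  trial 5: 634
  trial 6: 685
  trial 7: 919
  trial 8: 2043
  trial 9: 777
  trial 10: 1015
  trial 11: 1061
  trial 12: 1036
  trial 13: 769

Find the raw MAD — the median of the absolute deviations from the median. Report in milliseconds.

Sorted: 582, 634, 685, 769, 777, 811, 827, 919, 932, 1015, 1036, 1061, 2043 → median = 827
|x − 827|: 16, 105, 245, 0, 193, 142, 92, 1216, 50, 188, 234, 209, 58
Sorted deviations: 0, 16, 50, 58, 92, 105, 142, 188, 193, 209, 234, 245, 1216 → MAD = 142

142 ms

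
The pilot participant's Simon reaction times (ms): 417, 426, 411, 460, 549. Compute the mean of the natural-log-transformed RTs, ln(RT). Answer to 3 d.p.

ln(RT): 6.0331, 6.0544, 6.0186, 6.1312, 6.3081
Σ ln(RT) = 30.5454
Mean = 30.5454/5 = 6.10909

6.109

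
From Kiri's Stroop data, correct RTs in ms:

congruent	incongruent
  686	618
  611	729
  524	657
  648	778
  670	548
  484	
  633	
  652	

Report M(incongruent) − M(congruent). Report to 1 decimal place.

M(congruent) = 4908/8 = 613.500
M(incongruent) = 3330/5 = 666.000
Difference = 666.000 − 613.500 = 52.500 ms

52.5 ms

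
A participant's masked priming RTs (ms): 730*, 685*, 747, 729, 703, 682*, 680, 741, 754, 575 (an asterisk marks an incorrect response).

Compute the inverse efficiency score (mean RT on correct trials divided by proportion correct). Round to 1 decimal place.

Correct trials (n=7): 747, 729, 703, 680, 741, 754, 575
Mean correct RT = 4929/7 = 704.1429 ms
Proportion correct = 7/10
IES = 704.1429 / (7/10) = 1005.918 ms

1005.9 ms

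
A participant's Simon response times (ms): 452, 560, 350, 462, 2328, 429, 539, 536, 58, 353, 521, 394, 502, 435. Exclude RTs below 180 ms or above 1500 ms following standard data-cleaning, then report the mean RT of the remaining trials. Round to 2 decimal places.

461.08 ms

Excluded: 58, 2328
Retained (n=12): Σ = 5533
Mean = 5533/12 = 461.0833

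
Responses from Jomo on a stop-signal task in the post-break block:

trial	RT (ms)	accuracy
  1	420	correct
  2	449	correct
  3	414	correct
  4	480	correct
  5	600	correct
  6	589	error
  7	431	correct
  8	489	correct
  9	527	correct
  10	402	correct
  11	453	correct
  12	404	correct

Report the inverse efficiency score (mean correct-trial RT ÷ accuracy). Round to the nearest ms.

Correct trials (n=11): 420, 449, 414, 480, 600, 431, 489, 527, 402, 453, 404
Mean correct RT = 5069/11 = 460.8182 ms
Proportion correct = 11/12
IES = 460.8182 / (11/12) = 502.711 ms

503 ms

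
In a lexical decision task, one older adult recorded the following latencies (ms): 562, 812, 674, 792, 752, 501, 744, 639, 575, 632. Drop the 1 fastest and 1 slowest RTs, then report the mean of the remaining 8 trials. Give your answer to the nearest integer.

671 ms

Sorted: 501, 562, 575, 632, 639, 674, 744, 752, 792, 812
Drop lowest 1 (501) and highest 1 (812)
Remaining (n=8): Σ = 5370, mean = 5370/8 = 671.250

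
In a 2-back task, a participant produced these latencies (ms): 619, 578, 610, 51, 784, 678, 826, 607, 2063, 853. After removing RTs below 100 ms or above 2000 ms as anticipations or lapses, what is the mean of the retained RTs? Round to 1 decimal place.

694.4 ms

Excluded: 51, 2063
Retained (n=8): Σ = 5555
Mean = 5555/8 = 694.3750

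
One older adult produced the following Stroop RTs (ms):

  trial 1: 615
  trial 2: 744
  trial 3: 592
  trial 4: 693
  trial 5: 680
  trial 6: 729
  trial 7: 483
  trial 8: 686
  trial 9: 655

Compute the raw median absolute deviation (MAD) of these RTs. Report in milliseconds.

Sorted: 483, 592, 615, 655, 680, 686, 693, 729, 744 → median = 680
|x − 680|: 65, 64, 88, 13, 0, 49, 197, 6, 25
Sorted deviations: 0, 6, 13, 25, 49, 64, 65, 88, 197 → MAD = 49

49 ms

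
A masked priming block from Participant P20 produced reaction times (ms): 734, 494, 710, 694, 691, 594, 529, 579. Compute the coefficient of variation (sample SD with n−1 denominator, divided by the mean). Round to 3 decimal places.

n = 8, Σ = 5025, M = 628.1250
Σ(x−M)² = 57598.875; s = √(57598.875/7) = 90.7106
CV = 90.7106 / 628.1250 = 0.14441

0.144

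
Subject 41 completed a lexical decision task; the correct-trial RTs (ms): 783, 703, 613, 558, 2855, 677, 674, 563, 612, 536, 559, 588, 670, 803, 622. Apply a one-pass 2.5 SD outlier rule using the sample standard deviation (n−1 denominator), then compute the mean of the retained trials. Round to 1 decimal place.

n = 15, ΣRT = 11816, M = 787.733
Σ(x−M)² = 4667830.93; s = √(4667830.93/14) = 577.422
Cutoffs: 787.733 ± 2.5·577.422 → [-655.8, 2231.3]
Outside: 2855 → excluded.
Retained (n=14): Σ = 8961, mean = 8961/14 = 640.071

640.1 ms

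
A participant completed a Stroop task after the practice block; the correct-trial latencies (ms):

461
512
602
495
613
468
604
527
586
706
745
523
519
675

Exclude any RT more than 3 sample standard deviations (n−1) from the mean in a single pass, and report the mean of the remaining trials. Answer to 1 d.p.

n = 14, ΣRT = 8036, M = 574.000
Σ(x−M)² = 102140.00; s = √(102140.00/13) = 88.639
Cutoffs: 574.000 ± 3·88.639 → [308.1, 839.9]
No RTs fall outside the cutoffs; all 14 retained. Mean = 8036/14 = 574.000

574.0 ms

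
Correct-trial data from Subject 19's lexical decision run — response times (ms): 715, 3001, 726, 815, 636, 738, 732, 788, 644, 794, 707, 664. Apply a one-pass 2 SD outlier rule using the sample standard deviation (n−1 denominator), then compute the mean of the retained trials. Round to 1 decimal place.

n = 12, ΣRT = 10960, M = 913.333
Σ(x−M)² = 4790218.67; s = √(4790218.67/11) = 659.905
Cutoffs: 913.333 ± 2·659.905 → [-406.5, 2233.1]
Outside: 3001 → excluded.
Retained (n=11): Σ = 7959, mean = 7959/11 = 723.545

723.5 ms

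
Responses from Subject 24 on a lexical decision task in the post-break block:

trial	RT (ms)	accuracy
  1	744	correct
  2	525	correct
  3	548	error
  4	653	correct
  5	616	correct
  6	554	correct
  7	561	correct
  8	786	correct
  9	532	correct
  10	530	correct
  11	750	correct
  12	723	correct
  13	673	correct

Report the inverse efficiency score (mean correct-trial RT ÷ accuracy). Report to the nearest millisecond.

690 ms

Correct trials (n=12): 744, 525, 653, 616, 554, 561, 786, 532, 530, 750, 723, 673
Mean correct RT = 7647/12 = 637.2500 ms
Proportion correct = 12/13
IES = 637.2500 / (12/13) = 690.354 ms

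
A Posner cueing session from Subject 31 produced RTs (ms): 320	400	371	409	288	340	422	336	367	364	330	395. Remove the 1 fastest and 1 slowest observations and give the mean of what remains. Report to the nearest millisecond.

Sorted: 288, 320, 330, 336, 340, 364, 367, 371, 395, 400, 409, 422
Drop lowest 1 (288) and highest 1 (422)
Remaining (n=10): Σ = 3632, mean = 3632/10 = 363.200

363 ms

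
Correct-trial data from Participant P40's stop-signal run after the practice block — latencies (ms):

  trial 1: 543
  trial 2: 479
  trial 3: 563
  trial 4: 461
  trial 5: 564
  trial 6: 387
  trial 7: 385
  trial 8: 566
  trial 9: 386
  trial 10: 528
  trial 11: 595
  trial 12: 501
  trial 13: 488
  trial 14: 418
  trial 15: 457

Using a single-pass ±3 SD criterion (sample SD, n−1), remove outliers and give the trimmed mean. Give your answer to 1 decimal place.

n = 15, ΣRT = 7321, M = 488.067
Σ(x−M)² = 71612.93; s = √(71612.93/14) = 71.521
Cutoffs: 488.067 ± 3·71.521 → [273.5, 702.6]
No RTs fall outside the cutoffs; all 15 retained. Mean = 7321/15 = 488.067

488.1 ms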